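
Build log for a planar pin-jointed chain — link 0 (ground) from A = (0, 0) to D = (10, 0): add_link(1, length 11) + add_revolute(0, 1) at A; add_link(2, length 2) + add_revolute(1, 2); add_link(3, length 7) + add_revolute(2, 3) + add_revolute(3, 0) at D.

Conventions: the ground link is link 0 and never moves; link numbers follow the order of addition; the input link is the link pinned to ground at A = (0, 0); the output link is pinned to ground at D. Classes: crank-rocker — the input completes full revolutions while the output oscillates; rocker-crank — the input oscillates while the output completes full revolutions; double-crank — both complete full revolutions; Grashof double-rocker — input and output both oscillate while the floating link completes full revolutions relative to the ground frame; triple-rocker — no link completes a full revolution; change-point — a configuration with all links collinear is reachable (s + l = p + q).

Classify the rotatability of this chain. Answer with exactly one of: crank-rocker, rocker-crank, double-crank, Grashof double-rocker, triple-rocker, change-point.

lengths: ground=10, input=11, coupler=2, output=7
sorted: s=2 (shortest), l=11 (longest), p+q=17
s + l = 13 vs p + q = 17
s + l < p + q (Grashof) with shortest = coupler link → Grashof double-rocker

Grashof double-rocker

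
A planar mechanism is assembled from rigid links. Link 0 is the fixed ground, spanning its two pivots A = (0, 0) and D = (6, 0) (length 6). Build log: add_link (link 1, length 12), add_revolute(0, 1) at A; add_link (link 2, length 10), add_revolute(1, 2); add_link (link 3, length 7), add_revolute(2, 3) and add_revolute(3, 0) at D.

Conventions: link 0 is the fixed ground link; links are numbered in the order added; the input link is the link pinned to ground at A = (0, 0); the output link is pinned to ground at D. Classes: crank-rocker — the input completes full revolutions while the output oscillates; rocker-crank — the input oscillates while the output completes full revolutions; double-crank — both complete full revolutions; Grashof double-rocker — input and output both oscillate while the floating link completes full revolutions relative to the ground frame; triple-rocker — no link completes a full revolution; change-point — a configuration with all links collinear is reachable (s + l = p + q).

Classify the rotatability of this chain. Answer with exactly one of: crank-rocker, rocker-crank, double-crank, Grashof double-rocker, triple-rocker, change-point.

lengths: ground=6, input=12, coupler=10, output=7
sorted: s=6 (shortest), l=12 (longest), p+q=17
s + l = 18 vs p + q = 17
s + l > p + q → non-Grashof → no link fully rotates → triple-rocker

triple-rocker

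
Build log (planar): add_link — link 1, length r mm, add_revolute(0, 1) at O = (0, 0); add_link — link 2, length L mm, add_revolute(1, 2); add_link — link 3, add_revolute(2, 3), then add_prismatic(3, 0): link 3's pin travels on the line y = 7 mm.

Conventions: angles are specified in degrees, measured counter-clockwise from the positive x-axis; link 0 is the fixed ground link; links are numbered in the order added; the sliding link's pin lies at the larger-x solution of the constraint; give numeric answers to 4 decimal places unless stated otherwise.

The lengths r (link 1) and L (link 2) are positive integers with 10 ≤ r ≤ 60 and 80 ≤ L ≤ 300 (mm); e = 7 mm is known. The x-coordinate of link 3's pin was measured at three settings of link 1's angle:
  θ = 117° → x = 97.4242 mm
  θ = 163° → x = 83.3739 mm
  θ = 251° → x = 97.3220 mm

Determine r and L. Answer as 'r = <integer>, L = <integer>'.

constraint per measurement: (x − r cos θ)² + (r sin θ − e)² = L²
subtracting the θ₁ and θ₂ equations cancels the r² and L² terms:
r = (x₁² − x₂²) / (2[(x₁cos θ₁ + e sin θ₁) − (x₂cos θ₂ + e sin θ₂)]) = 32.0000 → r = 32
L² = (x₁ − r cos θ₁)² + (r sin θ₁ − e)² = 12996.0021 → L = 114.0000 → L = 114
check at θ₃=251°: x = 97.3220 (printed 97.3220) ✓

r = 32, L = 114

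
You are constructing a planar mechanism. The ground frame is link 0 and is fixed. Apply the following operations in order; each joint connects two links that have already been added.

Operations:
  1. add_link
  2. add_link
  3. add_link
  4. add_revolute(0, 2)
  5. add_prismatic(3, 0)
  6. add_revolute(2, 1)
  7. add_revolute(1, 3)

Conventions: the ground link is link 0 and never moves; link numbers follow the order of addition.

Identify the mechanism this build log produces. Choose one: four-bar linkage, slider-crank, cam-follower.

links: 4 (incl. ground); joints: 3 revolute, 1 prismatic, 0 higher (cam) pair, forming one closed loop
4 links, 3 revolutes + 1 prismatic in one loop → slider-crank

slider-crank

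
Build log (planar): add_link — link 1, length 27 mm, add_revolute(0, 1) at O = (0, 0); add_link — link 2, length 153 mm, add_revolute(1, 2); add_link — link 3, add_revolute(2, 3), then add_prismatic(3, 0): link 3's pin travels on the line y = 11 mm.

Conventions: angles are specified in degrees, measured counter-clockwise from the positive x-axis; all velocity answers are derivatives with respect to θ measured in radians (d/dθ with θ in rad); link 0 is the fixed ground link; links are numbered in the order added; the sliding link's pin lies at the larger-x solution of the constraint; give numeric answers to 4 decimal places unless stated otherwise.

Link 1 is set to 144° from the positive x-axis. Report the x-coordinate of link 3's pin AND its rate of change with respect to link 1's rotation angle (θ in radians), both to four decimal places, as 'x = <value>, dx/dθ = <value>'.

geometry: r = 27 mm, L = 153 mm, e = 11 mm
crank pin P = (r cos θ, r sin θ) = (-21.843459, 15.870202)
h = r sin θ − e = 15.870202 − 11 = 4.870202
x = r cos θ + √(L² − h²) = -21.843459 + 152.922468 = 131.079009
dx/dθ = −r sin θ − h·r cos θ/√(L² − h²) (θ in radians; h = 4.870202) = -15.174542

x = 131.0790, dx/dθ = -15.1745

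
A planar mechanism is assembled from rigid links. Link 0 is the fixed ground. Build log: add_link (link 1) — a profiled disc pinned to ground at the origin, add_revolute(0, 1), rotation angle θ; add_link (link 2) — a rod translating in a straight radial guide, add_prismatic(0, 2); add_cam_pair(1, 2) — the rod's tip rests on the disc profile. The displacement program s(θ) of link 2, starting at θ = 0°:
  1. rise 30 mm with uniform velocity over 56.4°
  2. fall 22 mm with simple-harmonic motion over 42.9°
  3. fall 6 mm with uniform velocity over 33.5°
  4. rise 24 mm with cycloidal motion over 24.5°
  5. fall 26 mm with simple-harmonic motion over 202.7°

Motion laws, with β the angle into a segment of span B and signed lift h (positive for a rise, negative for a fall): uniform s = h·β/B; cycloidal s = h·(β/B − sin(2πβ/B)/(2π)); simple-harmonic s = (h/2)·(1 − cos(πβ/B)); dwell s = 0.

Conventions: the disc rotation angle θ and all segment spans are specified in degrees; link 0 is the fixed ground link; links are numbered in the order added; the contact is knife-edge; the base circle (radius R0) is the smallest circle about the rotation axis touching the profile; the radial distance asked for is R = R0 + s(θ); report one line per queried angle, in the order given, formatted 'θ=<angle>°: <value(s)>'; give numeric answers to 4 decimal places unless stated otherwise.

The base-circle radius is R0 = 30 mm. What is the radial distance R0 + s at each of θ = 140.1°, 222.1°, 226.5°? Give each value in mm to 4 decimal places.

seg 1 [0°–56.4°] uniform, h=30: full span → s += 30 → s = 30.0000
seg 2 [56.4°–99.3°] simple-harmonic, h=-22: full span → s += -22 → s = 8.0000
seg 3 [99.3°–132.8°] uniform, h=-6: full span → s += -6 → s = 2.0000
seg 4 [132.8°–157.3°] cycloidal, h=24: θ=140.1° here. β=7.3, B=24.5. 24·(0.2980 − sin(2π·0.2980)/(2π)) = 3.5034 → s = 5.5034
seg 4 [132.8°–157.3°] cycloidal, h=24: full span → s += 24 → s = 26.0000
seg 5 [157.3°–360°] simple-harmonic, h=-26: θ=222.1° here. β=64.8, B=202.7. -26/2·(1 − cos(π·0.3197)) = -6.0234 → s = 19.9766
seg 5 [157.3°–360°] simple-harmonic, h=-26: θ=226.5° here. β=69.2, B=202.7. -26/2·(1 − cos(π·0.3414)) = -6.7871 → s = 19.2129
θ=140.1°: R = R0 + s = 30 + 5.5034 = 35.5034
θ=222.1°: R = R0 + s = 30 + 19.9766 = 49.9766
θ=226.5°: R = R0 + s = 30 + 19.2129 = 49.2129

θ=140.1°: 35.5034
θ=222.1°: 49.9766
θ=226.5°: 49.2129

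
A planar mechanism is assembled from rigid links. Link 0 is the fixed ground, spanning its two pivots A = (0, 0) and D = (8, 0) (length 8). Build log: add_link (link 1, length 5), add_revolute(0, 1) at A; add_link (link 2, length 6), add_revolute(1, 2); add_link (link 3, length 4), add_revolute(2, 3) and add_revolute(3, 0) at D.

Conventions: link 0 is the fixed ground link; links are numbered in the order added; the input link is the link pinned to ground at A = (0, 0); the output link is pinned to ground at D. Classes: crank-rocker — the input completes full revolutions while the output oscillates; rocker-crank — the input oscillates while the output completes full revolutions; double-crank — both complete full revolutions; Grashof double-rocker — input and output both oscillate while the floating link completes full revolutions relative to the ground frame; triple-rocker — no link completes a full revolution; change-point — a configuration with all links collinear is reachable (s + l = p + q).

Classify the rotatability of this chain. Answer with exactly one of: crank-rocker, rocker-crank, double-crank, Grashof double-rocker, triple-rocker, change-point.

lengths: ground=8, input=5, coupler=6, output=4
sorted: s=4 (shortest), l=8 (longest), p+q=11
s + l = 12 vs p + q = 11
s + l > p + q → non-Grashof → no link fully rotates → triple-rocker

triple-rocker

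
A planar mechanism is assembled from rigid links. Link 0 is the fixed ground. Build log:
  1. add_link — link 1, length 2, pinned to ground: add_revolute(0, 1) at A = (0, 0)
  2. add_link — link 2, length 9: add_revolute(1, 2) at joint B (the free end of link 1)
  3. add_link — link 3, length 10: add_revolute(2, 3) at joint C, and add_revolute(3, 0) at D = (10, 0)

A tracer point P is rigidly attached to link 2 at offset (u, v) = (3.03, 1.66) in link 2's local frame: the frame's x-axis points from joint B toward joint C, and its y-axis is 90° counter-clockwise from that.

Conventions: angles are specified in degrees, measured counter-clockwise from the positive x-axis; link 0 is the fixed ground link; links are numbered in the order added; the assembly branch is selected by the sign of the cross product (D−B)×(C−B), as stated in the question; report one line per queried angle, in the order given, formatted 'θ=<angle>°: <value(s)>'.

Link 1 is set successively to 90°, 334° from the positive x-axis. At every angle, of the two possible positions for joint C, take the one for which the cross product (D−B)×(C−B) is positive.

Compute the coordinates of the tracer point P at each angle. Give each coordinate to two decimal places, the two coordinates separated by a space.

A=(0,0), D=(10.00,0)
θ=90°: B = A + 2.00·(cos90°, sin90°) = (0.0000, 2.0000)
θ=90°: |BD| = 10.1980
θ=90°: circle(B,9.00) ∩ circle(D,10.00): a=4.1675, h=7.9770
θ=90°:   candidates: C₊=(5.6510,9.0048) cross=81.350; C₋=(2.5221,-6.6394) cross=-81.350
θ=90°:   branch + wants cross > 0 → take C=(5.6510,9.0048) (cross=81.350)
θ=90°: ex = (C−B)/|BC| = (0.6279,0.7783); ey = (-0.7783,0.6279)
θ=90°: P = B + 3.03·ex + 1.66·ey = (0.6105,5.4006)
θ=334°: B = A + 2.00·(cos334°, sin334°) = (1.7976, -0.8767)
θ=334°: |BD| = 8.2491
θ=334°: circle(B,9.00) ∩ circle(D,10.00): a=2.9729, h=8.4948
θ=334°:   candidates: C₊=(3.8508,7.8859) cross=70.075; C₋=(5.6565,-9.0075) cross=-70.075
θ=334°:   branch + wants cross > 0 → take C=(3.8508,7.8859) (cross=70.075)
θ=334°: ex = (C−B)/|BC| = (0.2281,0.9736); ey = (-0.9736,0.2281)
θ=334°: P = B + 3.03·ex + 1.66·ey = (0.8726,2.4521)

θ=90°: 0.61 5.40
θ=334°: 0.87 2.45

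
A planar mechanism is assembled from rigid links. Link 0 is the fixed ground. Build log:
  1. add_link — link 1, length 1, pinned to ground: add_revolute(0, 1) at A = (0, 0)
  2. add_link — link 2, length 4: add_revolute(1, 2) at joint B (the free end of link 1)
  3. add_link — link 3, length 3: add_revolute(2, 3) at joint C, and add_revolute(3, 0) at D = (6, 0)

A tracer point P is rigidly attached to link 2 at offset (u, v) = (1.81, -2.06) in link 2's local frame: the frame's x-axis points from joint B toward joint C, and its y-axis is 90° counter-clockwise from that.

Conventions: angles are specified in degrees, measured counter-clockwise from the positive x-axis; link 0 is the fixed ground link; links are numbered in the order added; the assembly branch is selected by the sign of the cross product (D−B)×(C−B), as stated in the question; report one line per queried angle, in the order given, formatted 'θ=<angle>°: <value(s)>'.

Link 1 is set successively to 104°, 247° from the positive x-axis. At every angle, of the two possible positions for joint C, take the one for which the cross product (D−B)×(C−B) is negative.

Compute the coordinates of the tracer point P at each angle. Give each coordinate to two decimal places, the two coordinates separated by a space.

A=(0,0), D=(6.00,0)
θ=104°: B = A + 1.00·(cos104°, sin104°) = (-0.2419, 0.9703)
θ=104°: |BD| = 6.3169
θ=104°: circle(B,4.00) ∩ circle(D,3.00): a=3.7125, h=1.4890
θ=104°:   candidates: C₊=(3.6553,1.8714) cross=9.406; C₋=(3.1978,-1.0713) cross=-9.406
θ=104°:   branch - wants cross < 0 → take C=(3.1978,-1.0713) (cross=-9.406)
θ=104°: ex = (C−B)/|BC| = (0.8599,-0.5104); ey = (0.5104,0.8599)
θ=104°: P = B + 1.81·ex + -2.06·ey = (0.2631,-1.7250)
θ=247°: B = A + 1.00·(cos247°, sin247°) = (-0.3907, -0.9205)
θ=247°: |BD| = 6.4567
θ=247°: circle(B,4.00) ∩ circle(D,3.00): a=3.7704, h=1.3357
θ=247°:   candidates: C₊=(3.1508,0.9390) cross=8.624; C₋=(3.5316,-1.7050) cross=-8.624
θ=247°:   branch - wants cross < 0 → take C=(3.5316,-1.7050) (cross=-8.624)
θ=247°: ex = (C−B)/|BC| = (0.9806,-0.1961); ey = (0.1961,0.9806)
θ=247°: P = B + 1.81·ex + -2.06·ey = (0.9801,-3.2955)

θ=104°: 0.26 -1.73
θ=247°: 0.98 -3.30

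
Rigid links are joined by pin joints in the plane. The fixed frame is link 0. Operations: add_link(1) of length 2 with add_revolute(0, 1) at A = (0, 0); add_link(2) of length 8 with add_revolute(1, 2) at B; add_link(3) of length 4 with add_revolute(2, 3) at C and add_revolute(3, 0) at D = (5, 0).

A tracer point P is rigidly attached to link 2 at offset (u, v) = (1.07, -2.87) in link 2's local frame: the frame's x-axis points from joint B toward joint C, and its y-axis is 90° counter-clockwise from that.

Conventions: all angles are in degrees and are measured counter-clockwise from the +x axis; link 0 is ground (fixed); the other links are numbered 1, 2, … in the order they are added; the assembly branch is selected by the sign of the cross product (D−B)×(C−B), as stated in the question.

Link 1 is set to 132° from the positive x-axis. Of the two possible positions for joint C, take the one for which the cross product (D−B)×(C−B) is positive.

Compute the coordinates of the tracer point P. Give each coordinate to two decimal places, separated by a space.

A=(0,0), D=(5.00,0)
B = A + 2.00·(cos132°, sin132°) = (-1.3383, 1.4863)
|BD| = 6.5102
circle(B,8.00) ∩ circle(D,4.00): a=6.9416, h=3.9767
  candidates: C₊=(6.3279,3.7731) cross=25.889; C₋=(4.5122,-3.9701) cross=-25.889
  branch + wants cross > 0 → take C=(6.3279,3.7731) (cross=25.889)
ex = (C−B)/|BC| = (0.9583,0.2859); ey = (-0.2859,0.9583)
P = B + 1.07·ex + -2.87·ey = (0.5075,-0.9581)

0.51 -0.96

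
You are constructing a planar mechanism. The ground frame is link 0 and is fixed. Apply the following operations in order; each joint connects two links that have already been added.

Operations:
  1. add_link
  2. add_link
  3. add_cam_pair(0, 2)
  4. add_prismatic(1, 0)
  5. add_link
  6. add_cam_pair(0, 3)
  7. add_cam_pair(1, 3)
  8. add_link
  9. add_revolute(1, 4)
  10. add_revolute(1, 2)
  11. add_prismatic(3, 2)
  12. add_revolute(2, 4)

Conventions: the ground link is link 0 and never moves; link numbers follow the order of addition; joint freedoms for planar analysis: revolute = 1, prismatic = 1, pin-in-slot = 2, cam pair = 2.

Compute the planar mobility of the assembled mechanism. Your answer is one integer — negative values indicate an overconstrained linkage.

(L,J1,J2)=(1,0,0); link0 fixed
link1: (2,0,0)
link2: (3,0,0)
C 0-2 [J2]: (3,0,1)
P 1-0 [J1]: (3,1,1)
link3: (4,1,1)
C 0-3 [J2]: (4,1,2)
C 1-3 [J2]: (4,1,3)
link4: (5,1,3)
R 1-4 [J1]: (5,2,3)
R 1-2 [J1]: (5,3,3)
P 3-2 [J1]: (5,4,3)
R 2-4 [J1]: (5,5,3)
Grübler: 3·4 − 2·5 − 3 = -1

M = -1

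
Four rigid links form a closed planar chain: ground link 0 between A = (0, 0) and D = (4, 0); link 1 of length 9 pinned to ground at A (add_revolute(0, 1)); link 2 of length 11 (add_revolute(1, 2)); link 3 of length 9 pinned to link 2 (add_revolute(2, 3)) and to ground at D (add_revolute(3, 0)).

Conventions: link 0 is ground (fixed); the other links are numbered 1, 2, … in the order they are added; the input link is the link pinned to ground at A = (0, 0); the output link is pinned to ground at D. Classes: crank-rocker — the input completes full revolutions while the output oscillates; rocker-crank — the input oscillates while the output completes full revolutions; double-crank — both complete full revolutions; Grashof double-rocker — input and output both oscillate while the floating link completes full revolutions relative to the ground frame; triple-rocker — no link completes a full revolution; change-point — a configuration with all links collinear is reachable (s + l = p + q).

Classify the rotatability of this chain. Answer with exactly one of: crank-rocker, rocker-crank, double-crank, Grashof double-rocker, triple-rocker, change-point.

lengths: ground=4, input=9, coupler=11, output=9
sorted: s=4 (shortest), l=11 (longest), p+q=18
s + l = 15 vs p + q = 18
s + l < p + q (Grashof) with shortest = ground link → double-crank

double-crank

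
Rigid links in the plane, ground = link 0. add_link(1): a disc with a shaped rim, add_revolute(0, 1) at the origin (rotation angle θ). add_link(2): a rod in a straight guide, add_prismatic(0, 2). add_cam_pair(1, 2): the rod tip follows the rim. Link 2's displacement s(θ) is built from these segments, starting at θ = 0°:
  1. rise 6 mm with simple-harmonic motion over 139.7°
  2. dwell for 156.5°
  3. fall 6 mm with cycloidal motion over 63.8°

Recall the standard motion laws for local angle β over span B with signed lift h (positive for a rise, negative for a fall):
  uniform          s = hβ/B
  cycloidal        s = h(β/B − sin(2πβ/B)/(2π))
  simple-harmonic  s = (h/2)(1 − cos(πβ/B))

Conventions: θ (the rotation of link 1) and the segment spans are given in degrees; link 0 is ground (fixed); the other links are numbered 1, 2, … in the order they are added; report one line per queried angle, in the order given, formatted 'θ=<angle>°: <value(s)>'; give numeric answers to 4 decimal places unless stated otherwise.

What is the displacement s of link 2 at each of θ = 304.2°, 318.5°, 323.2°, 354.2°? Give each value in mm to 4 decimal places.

segment 1 (0° to 139.7°, simple-harmonic, h = 6) is passed completely: s = 0.0000 + (6) = 6.0000
segment 2 (139.7° to 296.2°, dwell): s unchanged at 6.0000
θ = 304.2° falls in segment 3 (296.2° to 360°, cycloidal, h = -6): β = 304.2 − 296.2 = 8°, B = 63.8°; Δs = -6·(0.1254 − sin(2π·0.1254)/(2π)) = -0.0755; s = 6.0000 − 0.0755 = 5.9245
θ = 318.5° falls in segment 3 (296.2° to 360°, cycloidal, h = -6): β = 318.5 − 296.2 = 22.3°, B = 63.8°; Δs = -6·(0.3495 − sin(2π·0.3495)/(2π)) = -1.3230; s = 6.0000 − 1.3230 = 4.6770
θ = 323.2° falls in segment 3 (296.2° to 360°, cycloidal, h = -6): β = 323.2 − 296.2 = 27°, B = 63.8°; Δs = -6·(0.4232 − sin(2π·0.4232)/(2π)) = -2.0960; s = 6.0000 − 2.0960 = 3.9040
θ = 354.2° falls in segment 3 (296.2° to 360°, cycloidal, h = -6): β = 354.2 − 296.2 = 58°, B = 63.8°; Δs = -6·(0.9091 − sin(2π·0.9091)/(2π)) = -5.9708; s = 6.0000 − 5.9708 = 0.0292

θ=304.2°: 5.9245
θ=318.5°: 4.6770
θ=323.2°: 3.9040
θ=354.2°: 0.0292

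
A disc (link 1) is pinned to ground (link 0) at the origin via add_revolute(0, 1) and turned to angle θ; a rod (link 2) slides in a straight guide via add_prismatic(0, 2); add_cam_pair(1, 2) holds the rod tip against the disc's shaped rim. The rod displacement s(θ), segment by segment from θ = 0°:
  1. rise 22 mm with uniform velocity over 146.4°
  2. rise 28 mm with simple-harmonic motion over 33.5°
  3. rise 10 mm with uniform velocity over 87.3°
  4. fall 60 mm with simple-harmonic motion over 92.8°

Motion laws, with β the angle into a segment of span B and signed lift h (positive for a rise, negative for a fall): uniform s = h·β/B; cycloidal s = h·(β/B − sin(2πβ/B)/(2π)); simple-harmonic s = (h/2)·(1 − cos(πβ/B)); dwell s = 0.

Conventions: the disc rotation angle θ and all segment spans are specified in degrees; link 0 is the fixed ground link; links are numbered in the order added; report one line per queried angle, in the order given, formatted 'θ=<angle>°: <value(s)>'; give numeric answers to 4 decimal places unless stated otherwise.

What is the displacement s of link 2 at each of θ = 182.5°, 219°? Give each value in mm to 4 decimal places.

segment 1 (0° to 146.4°, uniform, h = 22) is passed completely: s = 0.0000 + (22) = 22.0000
segment 2 (146.4° to 179.9°, simple-harmonic, h = 28) is passed completely: s = 22.0000 + (28) = 50.0000
θ = 182.5° falls in segment 3 (179.9° to 267.2°, uniform, h = 10): β = 182.5 − 179.9 = 2.6°, B = 87.3°; Δs = 10·2.6/87.3 = 0.2978; s = 50.0000 + 0.2978 = 50.2978
θ = 219° falls in segment 3 (179.9° to 267.2°, uniform, h = 10): β = 219 − 179.9 = 39.1°, B = 87.3°; Δs = 10·39.1/87.3 = 4.4788; s = 50.0000 + 4.4788 = 54.4788

θ=182.5°: 50.2978
θ=219°: 54.4788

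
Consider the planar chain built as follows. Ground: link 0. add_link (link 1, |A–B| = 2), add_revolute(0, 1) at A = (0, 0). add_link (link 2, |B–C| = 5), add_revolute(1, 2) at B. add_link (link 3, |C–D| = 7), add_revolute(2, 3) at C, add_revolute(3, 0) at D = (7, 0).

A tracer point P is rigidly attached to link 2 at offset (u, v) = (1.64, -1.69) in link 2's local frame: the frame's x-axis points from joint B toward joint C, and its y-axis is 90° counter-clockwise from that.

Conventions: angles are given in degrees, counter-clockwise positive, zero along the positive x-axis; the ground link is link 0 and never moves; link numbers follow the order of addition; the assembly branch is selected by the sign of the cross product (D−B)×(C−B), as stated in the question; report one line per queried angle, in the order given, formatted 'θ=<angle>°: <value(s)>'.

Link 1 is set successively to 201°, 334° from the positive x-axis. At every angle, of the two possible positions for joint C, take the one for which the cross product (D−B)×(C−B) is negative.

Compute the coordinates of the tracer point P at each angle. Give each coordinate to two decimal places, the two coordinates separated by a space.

A=(0,0), D=(7.00,0)
θ=201°: B = A + 2.00·(cos201°, sin201°) = (-1.8672, -0.7167)
θ=201°: |BD| = 8.8961
θ=201°: circle(B,5.00) ∩ circle(D,7.00): a=3.0991, h=3.9237
θ=201°:   candidates: C₊=(0.9058,3.4439) cross=34.906; C₋=(1.5380,-4.3780) cross=-34.906
θ=201°:   branch - wants cross < 0 → take C=(1.5380,-4.3780) (cross=-34.906)
θ=201°: ex = (C−B)/|BC| = (0.6810,-0.7323); ey = (0.7323,0.6810)
θ=201°: P = B + 1.64·ex + -1.69·ey = (-1.9878,-3.0686)
θ=334°: B = A + 2.00·(cos334°, sin334°) = (1.7976, -0.8767)
θ=334°: |BD| = 5.2758
θ=334°: circle(B,5.00) ∩ circle(D,7.00): a=0.3633, h=4.9868
θ=334°:   candidates: C₊=(1.3272,4.1011) cross=26.309; C₋=(2.9846,-5.7338) cross=-26.309
θ=334°:   branch - wants cross < 0 → take C=(2.9846,-5.7338) (cross=-26.309)
θ=334°: ex = (C−B)/|BC| = (0.2374,-0.9714); ey = (0.9714,0.2374)
θ=334°: P = B + 1.64·ex + -1.69·ey = (0.5452,-2.8711)

θ=201°: -1.99 -3.07
θ=334°: 0.55 -2.87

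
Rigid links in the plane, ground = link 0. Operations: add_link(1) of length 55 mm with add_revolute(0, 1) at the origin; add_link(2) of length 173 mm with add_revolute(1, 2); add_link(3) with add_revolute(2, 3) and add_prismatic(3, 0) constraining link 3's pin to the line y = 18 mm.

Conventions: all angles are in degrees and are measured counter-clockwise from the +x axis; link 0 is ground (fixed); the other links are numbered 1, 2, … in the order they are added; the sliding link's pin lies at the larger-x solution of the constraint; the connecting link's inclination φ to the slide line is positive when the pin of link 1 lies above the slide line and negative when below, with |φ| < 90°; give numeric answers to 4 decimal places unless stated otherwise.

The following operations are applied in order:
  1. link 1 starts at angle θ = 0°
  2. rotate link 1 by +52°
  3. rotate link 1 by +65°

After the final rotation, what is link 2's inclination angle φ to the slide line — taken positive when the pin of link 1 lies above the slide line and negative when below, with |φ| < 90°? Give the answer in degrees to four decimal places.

geometry: r = 55 mm, L = 173 mm, e = 18 mm; θ starts at 0°
rotate link 1 by +52°: θ ← 0° +52° = 52°
rotate link 1 by +65°: θ ← 52° +65° = 117°
h = r sin θ − e = 49.005359 − 18 = 31.005359
sin φ = h / L = 31.005359 / 173 = 0.17922173
φ = arcsin(0.17922173) = 10.324431°

10.3244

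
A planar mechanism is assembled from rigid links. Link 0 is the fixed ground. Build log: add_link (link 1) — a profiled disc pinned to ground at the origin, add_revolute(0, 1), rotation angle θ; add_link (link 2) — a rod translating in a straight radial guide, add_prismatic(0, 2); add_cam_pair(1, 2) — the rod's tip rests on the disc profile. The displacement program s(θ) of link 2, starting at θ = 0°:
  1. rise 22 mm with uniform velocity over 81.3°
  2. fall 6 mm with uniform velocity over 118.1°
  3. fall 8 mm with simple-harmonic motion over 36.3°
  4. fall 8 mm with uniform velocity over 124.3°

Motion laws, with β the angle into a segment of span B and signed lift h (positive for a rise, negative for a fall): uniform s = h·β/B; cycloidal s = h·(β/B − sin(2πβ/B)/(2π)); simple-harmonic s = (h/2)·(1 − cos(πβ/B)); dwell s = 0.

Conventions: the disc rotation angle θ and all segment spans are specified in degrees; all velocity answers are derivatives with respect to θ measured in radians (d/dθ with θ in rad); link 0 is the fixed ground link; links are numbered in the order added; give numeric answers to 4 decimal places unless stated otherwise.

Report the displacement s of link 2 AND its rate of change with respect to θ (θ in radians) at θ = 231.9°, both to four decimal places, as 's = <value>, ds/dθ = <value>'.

seg 1 [0°–81.3°] uniform, h=22: full span → s += 22 → s = 22.0000
seg 2 [81.3°–199.4°] uniform, h=-6: full span → s += -6 → s = 16.0000
seg 3 [199.4°–235.7°] simple-harmonic, h=-8: θ=231.9° here. β=32.5, B=36.3. -8/2·(1 − cos(π·0.8953)) = -7.7856 → s = 8.2144
velocity in seg [199.4°–235.7°] (simple-harmonic), θ in radians: β = 32.5° = 0.5672 rad, B = 36.3° = 0.6336 rad; ds/dθ = (πh/(2B)) sin(πβ/B) = (π·(-8)/(2·0.6336)) sin(π·0.8953) = -6.406129 mm/rad

s = 8.2144, ds/dθ = -6.4061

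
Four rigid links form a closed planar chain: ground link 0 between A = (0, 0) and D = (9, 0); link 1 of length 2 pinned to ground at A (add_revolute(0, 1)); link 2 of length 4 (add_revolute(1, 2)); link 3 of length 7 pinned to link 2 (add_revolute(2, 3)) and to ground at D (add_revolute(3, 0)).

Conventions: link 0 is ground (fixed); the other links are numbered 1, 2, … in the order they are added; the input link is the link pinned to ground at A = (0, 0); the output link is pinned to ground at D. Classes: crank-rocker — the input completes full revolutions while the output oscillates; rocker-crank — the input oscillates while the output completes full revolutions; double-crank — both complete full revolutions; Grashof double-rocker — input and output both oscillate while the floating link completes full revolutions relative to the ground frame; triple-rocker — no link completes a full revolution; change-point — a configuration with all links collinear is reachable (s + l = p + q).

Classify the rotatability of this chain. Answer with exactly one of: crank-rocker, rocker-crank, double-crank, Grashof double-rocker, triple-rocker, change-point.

lengths: ground=9, input=2, coupler=4, output=7
sorted: s=2 (shortest), l=9 (longest), p+q=11
s + l = 11 vs p + q = 11
s + l = p + q → change-point (collinear configuration reachable)

change-point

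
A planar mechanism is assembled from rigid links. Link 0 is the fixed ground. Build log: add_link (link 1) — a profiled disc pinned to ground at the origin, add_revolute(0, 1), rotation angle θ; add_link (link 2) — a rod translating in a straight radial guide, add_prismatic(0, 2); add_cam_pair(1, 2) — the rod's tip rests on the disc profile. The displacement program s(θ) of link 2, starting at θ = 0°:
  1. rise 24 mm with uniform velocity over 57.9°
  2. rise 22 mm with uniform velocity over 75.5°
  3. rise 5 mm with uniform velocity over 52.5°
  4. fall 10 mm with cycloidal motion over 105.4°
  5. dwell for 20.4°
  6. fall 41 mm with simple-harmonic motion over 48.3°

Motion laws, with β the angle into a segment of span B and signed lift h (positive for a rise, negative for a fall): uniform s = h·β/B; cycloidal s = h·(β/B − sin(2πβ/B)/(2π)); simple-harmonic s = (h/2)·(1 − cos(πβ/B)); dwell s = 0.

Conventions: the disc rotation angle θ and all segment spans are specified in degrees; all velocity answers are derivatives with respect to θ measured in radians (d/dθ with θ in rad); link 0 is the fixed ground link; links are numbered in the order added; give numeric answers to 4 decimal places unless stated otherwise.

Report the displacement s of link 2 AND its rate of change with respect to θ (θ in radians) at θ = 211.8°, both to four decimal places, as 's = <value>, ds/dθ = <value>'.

seg 1 [0°–57.9°] uniform, h=24: full span → s += 24 → s = 24.0000
seg 2 [57.9°–133.4°] uniform, h=22: full span → s += 22 → s = 46.0000
seg 3 [133.4°–185.9°] uniform, h=5: full span → s += 5 → s = 51.0000
seg 4 [185.9°–291.3°] cycloidal, h=-10: θ=211.8° here. β=25.9, B=105.4. -10·(0.2457 − sin(2π·0.2457)/(2π)) = -0.8663 → s = 50.1337
velocity in seg [185.9°–291.3°] (cycloidal), θ in radians: β = 25.9° = 0.4520 rad, B = 105.4° = 1.8396 rad; ds/dθ = (h/B)(1 − cos(2πβ/B)) = ((-10)/1.8396)(1 − cos(2π·0.2457)) = -5.290224 mm/rad

s = 50.1337, ds/dθ = -5.2902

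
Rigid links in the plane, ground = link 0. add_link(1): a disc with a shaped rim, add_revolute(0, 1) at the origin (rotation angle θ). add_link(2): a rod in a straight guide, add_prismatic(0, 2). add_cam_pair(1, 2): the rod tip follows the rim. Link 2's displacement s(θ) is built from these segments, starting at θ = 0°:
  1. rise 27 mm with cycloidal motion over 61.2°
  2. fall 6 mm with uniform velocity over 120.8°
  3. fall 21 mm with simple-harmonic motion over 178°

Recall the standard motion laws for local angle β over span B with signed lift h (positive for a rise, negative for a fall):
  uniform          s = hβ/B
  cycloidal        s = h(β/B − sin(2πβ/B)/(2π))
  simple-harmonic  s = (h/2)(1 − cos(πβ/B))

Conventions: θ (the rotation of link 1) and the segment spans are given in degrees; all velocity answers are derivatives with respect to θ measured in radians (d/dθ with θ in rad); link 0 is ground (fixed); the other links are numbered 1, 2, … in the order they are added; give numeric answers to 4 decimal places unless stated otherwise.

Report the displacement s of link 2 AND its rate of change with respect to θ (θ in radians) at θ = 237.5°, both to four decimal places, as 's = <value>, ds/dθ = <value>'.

segment 1 (0° to 61.2°, cycloidal, h = 27) is passed completely: s = 0.0000 + (27) = 27.0000
segment 2 (61.2° to 182°, uniform, h = -6) is passed completely: s = 27.0000 + (-6) = 21.0000
θ = 237.5° falls in segment 3 (182° to 360°, simple-harmonic, h = -21): β = 237.5 − 182 = 55.5°, B = 178°; Δs = -21/2·(1 − cos(π·0.3118)) = -4.6473; s = 21.0000 − 4.6473 = 16.3527
velocity in seg [182°–360°] (simple-harmonic), θ in radians: β = 55.5° = 0.9687 rad, B = 178° = 3.1067 rad; ds/dθ = (πh/(2B)) sin(πβ/B) = (π·(-21)/(2·3.1067)) sin(π·0.3118) = -8.815490 mm/rad

s = 16.3527, ds/dθ = -8.8155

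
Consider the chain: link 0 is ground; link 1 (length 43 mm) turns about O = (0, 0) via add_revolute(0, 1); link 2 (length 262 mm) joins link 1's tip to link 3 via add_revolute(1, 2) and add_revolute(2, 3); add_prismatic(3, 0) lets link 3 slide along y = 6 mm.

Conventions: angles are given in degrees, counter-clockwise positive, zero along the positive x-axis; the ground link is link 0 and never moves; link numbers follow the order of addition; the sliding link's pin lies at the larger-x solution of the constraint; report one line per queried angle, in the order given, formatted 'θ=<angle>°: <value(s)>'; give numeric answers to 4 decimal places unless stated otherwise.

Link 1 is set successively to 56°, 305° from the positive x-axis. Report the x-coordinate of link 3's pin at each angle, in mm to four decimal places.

geometry: r = 43 mm, L = 262 mm, e = 6 mm
θ=56°: crank pin P = (r cos θ, r sin θ) = (24.045295, 35.648616)
θ=56°: h = r sin θ − e = 35.648616 − 6 = 29.648616
θ=56°: x = r cos θ + √(L² − h²) = 24.045295 + 260.317037 = 284.362332
θ=305°: crank pin P = (r cos θ, r sin θ) = (24.663787, -35.223538)
θ=305°: h = r sin θ − e = -35.223538 − 6 = -41.223538
θ=305°: x = r cos θ + √(L² − h²) = 24.663787 + 258.736584 = 283.400371

θ=56°: 284.3623
θ=305°: 283.4004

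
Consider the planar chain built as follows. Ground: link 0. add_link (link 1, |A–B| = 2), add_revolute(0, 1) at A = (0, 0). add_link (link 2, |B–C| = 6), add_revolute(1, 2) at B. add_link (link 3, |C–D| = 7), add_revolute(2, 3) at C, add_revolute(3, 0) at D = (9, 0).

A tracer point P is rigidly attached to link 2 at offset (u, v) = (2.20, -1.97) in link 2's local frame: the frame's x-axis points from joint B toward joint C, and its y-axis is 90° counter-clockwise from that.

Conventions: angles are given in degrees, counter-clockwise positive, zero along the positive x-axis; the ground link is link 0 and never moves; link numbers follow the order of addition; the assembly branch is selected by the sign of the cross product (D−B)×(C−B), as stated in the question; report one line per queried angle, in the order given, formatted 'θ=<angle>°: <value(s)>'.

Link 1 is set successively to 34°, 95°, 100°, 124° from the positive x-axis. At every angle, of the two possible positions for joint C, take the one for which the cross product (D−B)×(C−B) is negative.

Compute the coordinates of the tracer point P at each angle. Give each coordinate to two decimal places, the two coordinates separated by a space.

A=(0,0), D=(9.00,0)
θ=34°: B = A + 2.00·(cos34°, sin34°) = (1.6581, 1.1184)
θ=34°: |BD| = 7.4266
θ=34°: circle(B,6.00) ∩ circle(D,7.00): a=2.8381, h=5.2863
θ=34°:   candidates: C₊=(5.2599,5.9170) cross=39.260; C₋=(3.6677,-4.5351) cross=-39.260
θ=34°:   branch - wants cross < 0 → take C=(3.6677,-4.5351) (cross=-39.260)
θ=34°: ex = (C−B)/|BC| = (0.3349,-0.9422); ey = (0.9422,0.3349)
θ=34°: P = B + 2.20·ex + -1.97·ey = (0.5387,-1.6144)
θ=95°: B = A + 2.00·(cos95°, sin95°) = (-0.1743, 1.9924)
θ=95°: |BD| = 9.3882
θ=95°: circle(B,6.00) ∩ circle(D,7.00): a=4.0017, h=4.4706
θ=95°:   candidates: C₊=(4.6850,5.5119) cross=41.971; C₋=(2.7875,-3.2256) cross=-41.971
θ=95°:   branch - wants cross < 0 → take C=(2.7875,-3.2256) (cross=-41.971)
θ=95°: ex = (C−B)/|BC| = (0.4936,-0.8697); ey = (0.8697,0.4936)
θ=95°: P = B + 2.20·ex + -1.97·ey = (-0.8016,-0.8933)
θ=100°: B = A + 2.00·(cos100°, sin100°) = (-0.3473, 1.9696)
θ=100°: |BD| = 9.5526
θ=100°: circle(B,6.00) ∩ circle(D,7.00): a=4.0958, h=4.3845
θ=100°:   candidates: C₊=(4.5646,5.4154) cross=41.884; C₋=(2.7565,-3.1652) cross=-41.884
θ=100°:   branch - wants cross < 0 → take C=(2.7565,-3.1652) (cross=-41.884)
θ=100°: ex = (C−B)/|BC| = (0.5173,-0.8558); ey = (0.8558,0.5173)
θ=100°: P = B + 2.20·ex + -1.97·ey = (-0.8952,-0.9322)
θ=124°: B = A + 2.00·(cos124°, sin124°) = (-1.1184, 1.6581)
θ=124°: |BD| = 10.2533
θ=124°: circle(B,6.00) ∩ circle(D,7.00): a=4.4927, h=3.9769
θ=124°:   candidates: C₊=(3.9583,4.8561) cross=40.776; C₋=(2.6721,-2.9930) cross=-40.776
θ=124°:   branch - wants cross < 0 → take C=(2.6721,-2.9930) (cross=-40.776)
θ=124°: ex = (C−B)/|BC| = (0.6317,-0.7752); ey = (0.7752,0.6317)
θ=124°: P = B + 2.20·ex + -1.97·ey = (-1.2556,-1.2919)

θ=34°: 0.54 -1.61
θ=95°: -0.80 -0.89
θ=100°: -0.90 -0.93
θ=124°: -1.26 -1.29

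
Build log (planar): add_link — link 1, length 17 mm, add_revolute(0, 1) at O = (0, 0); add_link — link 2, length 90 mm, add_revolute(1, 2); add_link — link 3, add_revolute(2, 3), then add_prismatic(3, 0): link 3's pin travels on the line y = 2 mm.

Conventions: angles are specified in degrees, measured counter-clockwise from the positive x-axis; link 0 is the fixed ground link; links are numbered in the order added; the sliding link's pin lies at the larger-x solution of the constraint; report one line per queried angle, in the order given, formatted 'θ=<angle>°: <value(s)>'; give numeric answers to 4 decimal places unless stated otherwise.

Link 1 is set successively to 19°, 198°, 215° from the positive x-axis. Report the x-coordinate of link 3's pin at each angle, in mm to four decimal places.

geometry: r = 17 mm, L = 90 mm, e = 2 mm
θ=19°: crank pin P = (r cos θ, r sin θ) = (16.073816, 5.534659)
θ=19°: h = r sin θ − e = 5.534659 − 2 = 3.534659
θ=19°: x = r cos θ + √(L² − h²) = 16.073816 + 89.930563 = 106.004379
θ=198°: crank pin P = (r cos θ, r sin θ) = (-16.167961, -5.253289)
θ=198°: h = r sin θ − e = -5.253289 − 2 = -7.253289
θ=198°: x = r cos θ + √(L² − h²) = -16.167961 + 89.707245 = 73.539284
θ=215°: crank pin P = (r cos θ, r sin θ) = (-13.925585, -9.750799)
θ=215°: h = r sin θ − e = -9.750799 − 2 = -11.750799
θ=215°: x = r cos θ + √(L² − h²) = -13.925585 + 89.229584 = 75.304000

θ=19°: 106.0044
θ=198°: 73.5393
θ=215°: 75.3040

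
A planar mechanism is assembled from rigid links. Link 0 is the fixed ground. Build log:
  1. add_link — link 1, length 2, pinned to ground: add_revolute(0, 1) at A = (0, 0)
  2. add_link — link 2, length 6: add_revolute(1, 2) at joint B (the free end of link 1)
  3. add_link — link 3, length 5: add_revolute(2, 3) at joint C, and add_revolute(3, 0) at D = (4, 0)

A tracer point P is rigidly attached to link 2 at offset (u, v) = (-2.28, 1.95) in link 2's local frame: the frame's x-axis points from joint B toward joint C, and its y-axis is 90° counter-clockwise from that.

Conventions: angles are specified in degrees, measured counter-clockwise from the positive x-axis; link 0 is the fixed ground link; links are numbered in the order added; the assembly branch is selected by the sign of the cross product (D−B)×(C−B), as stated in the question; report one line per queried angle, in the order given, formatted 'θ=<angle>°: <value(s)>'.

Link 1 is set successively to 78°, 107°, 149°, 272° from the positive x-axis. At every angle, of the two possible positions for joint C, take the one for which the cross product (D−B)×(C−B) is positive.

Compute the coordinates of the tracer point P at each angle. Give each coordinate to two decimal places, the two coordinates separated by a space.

A=(0,0), D=(4.00,0)
θ=78°: B = A + 2.00·(cos78°, sin78°) = (0.4158, 1.9563)
θ=78°: |BD| = 4.0833
θ=78°: circle(B,6.00) ∩ circle(D,5.00): a=3.3886, h=4.9515
θ=78°:   candidates: C₊=(5.7625,4.6791) cross=20.219; C₋=(1.0180,-4.0134) cross=-20.219
θ=78°:   branch + wants cross > 0 → take C=(5.7625,4.6791) (cross=20.219)
θ=78°: ex = (C−B)/|BC| = (0.8911,0.4538); ey = (-0.4538,0.8911)
θ=78°: P = B + -2.28·ex + 1.95·ey = (-2.5008,2.6593)
θ=107°: B = A + 2.00·(cos107°, sin107°) = (-0.5847, 1.9126)
θ=107°: |BD| = 4.9677
θ=107°: circle(B,6.00) ∩ circle(D,5.00): a=3.5910, h=4.8067
θ=107°:   candidates: C₊=(4.5801,4.9662) cross=23.878; C₋=(0.8788,-3.9062) cross=-23.878
θ=107°:   branch + wants cross > 0 → take C=(4.5801,4.9662) (cross=23.878)
θ=107°: ex = (C−B)/|BC| = (0.8608,0.5089); ey = (-0.5089,0.8608)
θ=107°: P = B + -2.28·ex + 1.95·ey = (-3.5398,2.4308)
θ=149°: B = A + 2.00·(cos149°, sin149°) = (-1.7143, 1.0301)
θ=149°: |BD| = 5.8064
θ=149°: circle(B,6.00) ∩ circle(D,5.00): a=3.8504, h=4.6015
θ=149°:   candidates: C₊=(2.8914,4.8755) cross=26.718; C₋=(1.2587,-4.1815) cross=-26.718
θ=149°:   branch + wants cross > 0 → take C=(2.8914,4.8755) (cross=26.718)
θ=149°: ex = (C−B)/|BC| = (0.7676,0.6409); ey = (-0.6409,0.7676)
θ=149°: P = B + -2.28·ex + 1.95·ey = (-4.7143,1.0656)
θ=272°: B = A + 2.00·(cos272°, sin272°) = (0.0698, -1.9988)
θ=272°: |BD| = 4.4093
θ=272°: circle(B,6.00) ∩ circle(D,5.00): a=3.4520, h=4.9075
θ=272°:   candidates: C₊=(0.9221,3.9404) cross=21.639; C₋=(5.3714,-4.8083) cross=-21.639
θ=272°:   branch + wants cross > 0 → take C=(0.9221,3.9404) (cross=21.639)
θ=272°: ex = (C−B)/|BC| = (0.1421,0.9899); ey = (-0.9899,0.1421)
θ=272°: P = B + -2.28·ex + 1.95·ey = (-2.1843,-3.9787)

θ=78°: -2.50 2.66
θ=107°: -3.54 2.43
θ=149°: -4.71 1.07
θ=272°: -2.18 -3.98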